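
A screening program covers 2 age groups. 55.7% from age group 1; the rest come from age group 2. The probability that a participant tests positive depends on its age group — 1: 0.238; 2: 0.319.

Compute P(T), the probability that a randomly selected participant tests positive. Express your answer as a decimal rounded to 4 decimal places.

P(2) = 1 − (0.557) = 0.443.
Using total probability over the partition,
P(T) = P(T|1)·P(1) + P(T|2)·P(2)
      = 0.238·0.557 + 0.319·0.443
      = 0.132566 + 0.141317 = 0.273883

P(T) ≈ 0.2739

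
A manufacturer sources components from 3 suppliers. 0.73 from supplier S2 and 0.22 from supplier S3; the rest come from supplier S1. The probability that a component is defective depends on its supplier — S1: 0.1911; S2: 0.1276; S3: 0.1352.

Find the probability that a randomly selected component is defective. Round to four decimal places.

P(S1) = 1 − (0.73 + 0.22) = 0.05.
P(D) = P(D|S1)·P(S1) + P(D|S2)·P(S2) + P(D|S3)·P(S3)
      = 0.1911·0.05 + 0.1276·0.73 + 0.1352·0.22
      = 0.009555 + 0.093148 + 0.029744 = 0.132447

P(D) ≈ 0.1324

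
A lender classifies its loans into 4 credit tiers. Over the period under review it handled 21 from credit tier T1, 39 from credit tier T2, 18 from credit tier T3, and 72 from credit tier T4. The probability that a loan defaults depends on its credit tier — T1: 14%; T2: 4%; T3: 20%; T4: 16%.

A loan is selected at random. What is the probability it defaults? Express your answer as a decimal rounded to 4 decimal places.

0.1308

Total: 21 + 39 + 18 + 72 = 150.
P(T1) = 21/150 = 0.14. P(T2) = 39/150 = 0.26. P(T3) = 18/150 = 0.12. P(T4) = 72/150 = 0.48.
P(D) = P(D|T1)·P(T1) + P(D|T2)·P(T2) + P(D|T3)·P(T3) + P(D|T4)·P(T4)
      = 0.14·0.14 + 0.04·0.26 + 0.2·0.12 + 0.16·0.48
      = 0.0196 + 0.0104 + 0.024 + 0.0768 = 0.1308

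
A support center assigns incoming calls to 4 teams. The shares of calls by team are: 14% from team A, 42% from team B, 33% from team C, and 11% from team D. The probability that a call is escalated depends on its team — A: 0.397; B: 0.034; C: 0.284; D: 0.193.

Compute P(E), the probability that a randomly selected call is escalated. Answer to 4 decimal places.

0.1848

P(E) = P(E|A)·P(A) + P(E|B)·P(B) + P(E|C)·P(C) + P(E|D)·P(D)
      = 0.397·0.14 + 0.034·0.42 + 0.284·0.33 + 0.193·0.11
      = 0.05558 + 0.01428 + 0.09372 + 0.02123 = 0.18481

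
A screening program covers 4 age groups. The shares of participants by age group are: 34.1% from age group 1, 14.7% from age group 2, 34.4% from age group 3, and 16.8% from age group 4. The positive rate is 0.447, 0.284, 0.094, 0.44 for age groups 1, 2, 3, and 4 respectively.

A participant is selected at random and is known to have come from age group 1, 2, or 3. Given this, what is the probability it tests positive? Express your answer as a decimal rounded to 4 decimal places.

Let S = {1, 2, 3}.
P(S) = 0.341 + 0.147 + 0.344 = 0.832.
P(T ∩ S) = 0.447·0.341 + 0.284·0.147 + 0.094·0.344 = 0.152427 + 0.041748 + 0.032336 = 0.226511.
P(T | S) = 0.226511 / 0.832 = 0.272249…

P(T|S) ≈ 0.2722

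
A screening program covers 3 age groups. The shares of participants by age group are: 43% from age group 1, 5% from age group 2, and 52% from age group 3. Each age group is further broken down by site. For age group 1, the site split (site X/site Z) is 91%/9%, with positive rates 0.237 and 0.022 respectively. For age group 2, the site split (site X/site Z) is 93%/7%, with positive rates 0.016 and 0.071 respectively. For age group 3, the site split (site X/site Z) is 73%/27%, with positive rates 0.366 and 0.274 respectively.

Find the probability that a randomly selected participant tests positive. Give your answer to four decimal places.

P(T|1) = 0.91·0.237 + 0.09·0.022 = 0.21567 + 0.00198 = 0.21765
P(T|2) = 0.93·0.016 + 0.07·0.071 = 0.01488 + 0.00497 = 0.01985
P(T|3) = 0.73·0.366 + 0.27·0.274 = 0.26718 + 0.07398 = 0.34116
Then overall,
P(T) = 0.43·0.21765 + 0.05·0.01985 + 0.52·0.34116
      = 0.0935895 + 0.0009925 + 0.1774032 = 0.2719852

P(T) ≈ 0.2720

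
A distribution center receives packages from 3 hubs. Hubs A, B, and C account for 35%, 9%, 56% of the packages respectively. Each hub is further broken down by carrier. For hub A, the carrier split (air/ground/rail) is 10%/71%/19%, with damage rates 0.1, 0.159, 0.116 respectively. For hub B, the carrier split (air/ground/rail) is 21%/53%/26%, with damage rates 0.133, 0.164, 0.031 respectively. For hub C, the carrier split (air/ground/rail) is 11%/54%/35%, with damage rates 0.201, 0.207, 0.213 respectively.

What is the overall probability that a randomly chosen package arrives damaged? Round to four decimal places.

0.1785

P(D|A) = 0.1·0.1 + 0.71·0.159 + 0.19·0.116 = 0.01 + 0.11289 + 0.02204 = 0.14493
P(D|B) = 0.21·0.133 + 0.53·0.164 + 0.26·0.031 = 0.02793 + 0.08692 + 0.00806 = 0.12291
P(D|C) = 0.11·0.201 + 0.54·0.207 + 0.35·0.213 = 0.02211 + 0.11178 + 0.07455 = 0.20844
Then overall,
P(D) = 0.35·0.14493 + 0.09·0.12291 + 0.56·0.20844
      = 0.0507255 + 0.0110619 + 0.1167264 = 0.1785138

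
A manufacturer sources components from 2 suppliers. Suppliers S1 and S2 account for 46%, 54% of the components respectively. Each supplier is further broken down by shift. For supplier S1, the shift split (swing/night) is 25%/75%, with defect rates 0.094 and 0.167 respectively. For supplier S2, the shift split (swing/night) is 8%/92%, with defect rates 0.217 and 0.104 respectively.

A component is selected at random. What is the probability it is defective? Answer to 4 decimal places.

P(D|S1) = 0.25·0.094 + 0.75·0.167 = 0.0235 + 0.12525 = 0.14875
P(D|S2) = 0.08·0.217 + 0.92·0.104 = 0.01736 + 0.09568 = 0.11304
By total probability over the outer partition,
P(D) = 0.46·0.14875 + 0.54·0.11304
      = 0.068425 + 0.0610416 = 0.1294666

P(D) ≈ 0.1295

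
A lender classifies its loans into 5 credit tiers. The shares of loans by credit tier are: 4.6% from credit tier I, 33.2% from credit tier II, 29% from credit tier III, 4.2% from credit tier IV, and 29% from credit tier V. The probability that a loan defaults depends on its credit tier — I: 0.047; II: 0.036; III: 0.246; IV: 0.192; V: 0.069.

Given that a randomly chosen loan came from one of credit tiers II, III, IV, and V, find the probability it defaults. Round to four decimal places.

0.1167

Let S = {II, III, IV, V}.
P(S) = 0.332 + 0.29 + 0.042 + 0.29 = 0.954.
P(D ∩ S) = 0.036·0.332 + 0.246·0.29 + 0.192·0.042 + 0.069·0.29 = 0.011952 + 0.07134 + 0.008064 + 0.02001 = 0.111366.
P(D | S) = 0.111366 / 0.954 = 0.116736…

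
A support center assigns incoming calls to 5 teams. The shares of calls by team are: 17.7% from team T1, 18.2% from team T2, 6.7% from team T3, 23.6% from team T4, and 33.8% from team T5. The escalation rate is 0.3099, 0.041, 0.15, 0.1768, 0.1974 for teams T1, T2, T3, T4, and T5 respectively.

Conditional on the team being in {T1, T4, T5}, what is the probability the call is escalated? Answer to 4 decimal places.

0.2174

Let S = {T1, T4, T5}.
P(S) = 0.177 + 0.236 + 0.338 = 0.751.
P(E ∩ S) = 0.3099·0.177 + 0.1768·0.236 + 0.1974·0.338 = 0.0548523 + 0.0417248 + 0.0667212 = 0.1632983.
P(E | S) = 0.1632983 / 0.751 = 0.217441…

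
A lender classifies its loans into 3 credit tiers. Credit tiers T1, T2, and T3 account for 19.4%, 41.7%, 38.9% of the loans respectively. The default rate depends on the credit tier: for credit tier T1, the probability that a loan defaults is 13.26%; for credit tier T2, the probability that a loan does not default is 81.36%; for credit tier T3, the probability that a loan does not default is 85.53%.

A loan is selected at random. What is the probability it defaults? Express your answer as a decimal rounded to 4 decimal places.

0.1597

P(D|T2) = 1 − 0.8136 = 0.1864.
P(D|T3) = 1 − 0.8553 = 0.1447.
P(D) = P(D|T1)·P(T1) + P(D|T2)·P(T2) + P(D|T3)·P(T3)
      = 0.1326·0.194 + 0.1864·0.417 + 0.1447·0.389
      = 0.0257244 + 0.0777288 + 0.0562883 = 0.1597415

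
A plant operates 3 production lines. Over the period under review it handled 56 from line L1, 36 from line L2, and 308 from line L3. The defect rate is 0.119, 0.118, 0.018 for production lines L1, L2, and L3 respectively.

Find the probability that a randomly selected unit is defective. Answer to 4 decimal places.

Total: 56 + 36 + 308 = 400.
P(L1) = 56/400 = 0.14. P(L2) = 36/400 = 0.09. P(L3) = 308/400 = 0.77.
P(D) = P(D|L1)·P(L1) + P(D|L2)·P(L2) + P(D|L3)·P(L3)
      = 0.119·0.14 + 0.118·0.09 + 0.018·0.77
      = 0.01666 + 0.01062 + 0.01386 = 0.04114

0.0411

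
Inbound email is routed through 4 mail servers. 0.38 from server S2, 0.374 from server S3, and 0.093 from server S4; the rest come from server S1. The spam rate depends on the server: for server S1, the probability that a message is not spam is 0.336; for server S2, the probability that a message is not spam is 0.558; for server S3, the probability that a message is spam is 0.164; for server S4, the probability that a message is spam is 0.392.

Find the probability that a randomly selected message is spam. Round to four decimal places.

P(S) ≈ 0.3673

P(S1) = 1 − (0.38 + 0.374 + 0.093) = 0.153.
P(S|S1) = 1 − 0.336 = 0.664.
P(S|S2) = 1 − 0.558 = 0.442.
Using total probability over the partition,
P(S) = P(S|S1)·P(S1) + P(S|S2)·P(S2) + P(S|S3)·P(S3) + P(S|S4)·P(S4)
      = 0.664·0.153 + 0.442·0.38 + 0.164·0.374 + 0.392·0.093
      = 0.101592 + 0.16796 + 0.061336 + 0.036456 = 0.367344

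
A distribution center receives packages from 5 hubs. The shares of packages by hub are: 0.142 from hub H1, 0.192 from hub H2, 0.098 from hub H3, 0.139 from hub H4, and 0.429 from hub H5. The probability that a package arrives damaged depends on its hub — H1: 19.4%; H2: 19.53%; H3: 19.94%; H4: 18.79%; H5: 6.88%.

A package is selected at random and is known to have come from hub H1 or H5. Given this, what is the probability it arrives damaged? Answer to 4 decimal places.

0.0999

Let S = {H1, H5}.
P(S) = 0.142 + 0.429 = 0.571.
P(D ∩ S) = 0.194·0.142 + 0.0688·0.429 = 0.027548 + 0.0295152 = 0.0570632.
P(D | S) = 0.0570632 / 0.571 = 0.099936…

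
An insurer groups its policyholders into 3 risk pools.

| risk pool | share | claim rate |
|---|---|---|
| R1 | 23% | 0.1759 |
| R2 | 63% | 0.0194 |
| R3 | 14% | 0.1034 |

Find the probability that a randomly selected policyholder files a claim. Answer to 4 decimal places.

P(C) ≈ 0.0672

Using total probability over the partition,
P(C) = P(C|R1)·P(R1) + P(C|R2)·P(R2) + P(C|R3)·P(R3)
      = 0.1759·0.23 + 0.0194·0.63 + 0.1034·0.14
      = 0.040457 + 0.012222 + 0.014476 = 0.067155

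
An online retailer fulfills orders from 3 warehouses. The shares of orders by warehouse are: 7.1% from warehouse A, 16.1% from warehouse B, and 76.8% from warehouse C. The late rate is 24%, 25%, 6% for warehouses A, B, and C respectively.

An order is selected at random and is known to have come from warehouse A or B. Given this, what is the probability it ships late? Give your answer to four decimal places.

P(L|S) ≈ 0.2469

Let S = {A, B}.
P(S) = 0.071 + 0.161 = 0.232.
P(L ∩ S) = 0.24·0.071 + 0.25·0.161 = 0.01704 + 0.04025 = 0.05729.
P(L | S) = 0.05729 / 0.232 = 0.246940…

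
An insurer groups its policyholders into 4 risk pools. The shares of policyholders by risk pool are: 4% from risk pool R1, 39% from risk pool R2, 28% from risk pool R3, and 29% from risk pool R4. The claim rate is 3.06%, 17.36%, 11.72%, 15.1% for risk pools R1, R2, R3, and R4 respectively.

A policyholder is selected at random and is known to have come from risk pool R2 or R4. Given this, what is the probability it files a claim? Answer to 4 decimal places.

Let S = {R2, R4}.
P(S) = 0.39 + 0.29 = 0.68.
P(C ∩ S) = 0.1736·0.39 + 0.151·0.29 = 0.067704 + 0.04379 = 0.111494.
P(C | S) = 0.111494 / 0.68 = 0.163962…

P(C|S) ≈ 0.1640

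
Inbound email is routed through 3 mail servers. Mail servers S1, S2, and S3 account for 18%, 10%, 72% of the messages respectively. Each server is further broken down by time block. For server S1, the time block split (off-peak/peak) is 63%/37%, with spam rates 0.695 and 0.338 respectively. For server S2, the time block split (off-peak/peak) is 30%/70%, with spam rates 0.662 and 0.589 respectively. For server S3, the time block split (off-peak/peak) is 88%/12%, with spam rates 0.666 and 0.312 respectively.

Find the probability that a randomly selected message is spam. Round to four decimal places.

P(S|S1) = 0.63·0.695 + 0.37·0.338 = 0.43785 + 0.12506 = 0.56291
P(S|S2) = 0.3·0.662 + 0.7·0.589 = 0.1986 + 0.4123 = 0.6109
P(S|S3) = 0.88·0.666 + 0.12·0.312 = 0.58608 + 0.03744 = 0.62352
By total probability over the outer partition,
P(S) = 0.18·0.56291 + 0.1·0.6109 + 0.72·0.62352
      = 0.1013238 + 0.06109 + 0.4489344 = 0.6113482

0.6113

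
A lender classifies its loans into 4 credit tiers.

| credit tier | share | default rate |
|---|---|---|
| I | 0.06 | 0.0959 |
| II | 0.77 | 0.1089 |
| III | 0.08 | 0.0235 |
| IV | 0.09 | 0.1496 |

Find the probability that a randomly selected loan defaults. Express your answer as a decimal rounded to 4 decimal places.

P(D) ≈ 0.1050

By the law of total probability,
P(D) = P(D|I)·P(I) + P(D|II)·P(II) + P(D|III)·P(III) + P(D|IV)·P(IV)
      = 0.0959·0.06 + 0.1089·0.77 + 0.0235·0.08 + 0.1496·0.09
      = 0.005754 + 0.083853 + 0.00188 + 0.013464 = 0.104951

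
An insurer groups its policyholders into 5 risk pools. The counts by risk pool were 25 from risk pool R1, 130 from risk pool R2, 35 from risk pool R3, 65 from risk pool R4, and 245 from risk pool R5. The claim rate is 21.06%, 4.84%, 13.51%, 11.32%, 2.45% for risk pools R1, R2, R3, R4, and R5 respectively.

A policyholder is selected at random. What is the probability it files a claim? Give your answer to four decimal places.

0.0593

Total: 25 + 130 + 35 + 65 + 245 = 500.
P(R1) = 25/500 = 0.05. P(R2) = 130/500 = 0.26. P(R3) = 35/500 = 0.07. P(R4) = 65/500 = 0.13. P(R5) = 245/500 = 0.49.
P(C) = P(C|R1)·P(R1) + P(C|R2)·P(R2) + P(C|R3)·P(R3) + P(C|R4)·P(R4) + P(C|R5)·P(R5)
      = 0.2106·0.05 + 0.0484·0.26 + 0.1351·0.07 + 0.1132·0.13 + 0.0245·0.49
      = 0.01053 + 0.012584 + 0.009457 + 0.014716 + 0.012005 = 0.059292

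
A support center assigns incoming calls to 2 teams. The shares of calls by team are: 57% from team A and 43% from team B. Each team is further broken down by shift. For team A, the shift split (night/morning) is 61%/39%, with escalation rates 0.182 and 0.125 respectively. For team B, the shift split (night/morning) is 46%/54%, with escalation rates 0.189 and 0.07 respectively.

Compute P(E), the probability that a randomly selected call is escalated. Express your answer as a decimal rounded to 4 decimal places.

P(E|A) = 0.61·0.182 + 0.39·0.125 = 0.11102 + 0.04875 = 0.15977
P(E|B) = 0.46·0.189 + 0.54·0.07 = 0.08694 + 0.0378 = 0.12474
By total probability over the outer partition,
P(E) = 0.57·0.15977 + 0.43·0.12474
      = 0.0910689 + 0.0536382 = 0.1447071

0.1447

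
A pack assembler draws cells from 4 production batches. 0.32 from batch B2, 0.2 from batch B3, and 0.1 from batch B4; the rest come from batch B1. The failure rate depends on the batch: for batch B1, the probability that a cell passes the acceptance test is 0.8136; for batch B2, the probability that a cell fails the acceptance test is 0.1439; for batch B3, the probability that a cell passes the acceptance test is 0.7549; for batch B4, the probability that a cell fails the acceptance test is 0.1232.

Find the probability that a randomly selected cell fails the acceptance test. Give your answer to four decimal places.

0.1782

P(B1) = 1 − (0.32 + 0.2 + 0.1) = 0.38.
P(F|B1) = 1 − 0.8136 = 0.1864.
P(F|B3) = 1 − 0.7549 = 0.2451.
P(F) = P(F|B1)·P(B1) + P(F|B2)·P(B2) + P(F|B3)·P(B3) + P(F|B4)·P(B4)
      = 0.1864·0.38 + 0.1439·0.32 + 0.2451·0.2 + 0.1232·0.1
      = 0.070832 + 0.046048 + 0.04902 + 0.01232 = 0.17822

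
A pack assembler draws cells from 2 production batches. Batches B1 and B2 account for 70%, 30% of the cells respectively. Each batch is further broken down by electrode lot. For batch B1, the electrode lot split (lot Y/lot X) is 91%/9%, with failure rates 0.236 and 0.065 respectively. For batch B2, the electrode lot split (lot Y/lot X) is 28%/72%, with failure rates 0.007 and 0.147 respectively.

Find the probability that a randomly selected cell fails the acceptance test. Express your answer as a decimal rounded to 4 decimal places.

0.1868

P(F|B1) = 0.91·0.236 + 0.09·0.065 = 0.21476 + 0.00585 = 0.22061
P(F|B2) = 0.28·0.007 + 0.72·0.147 = 0.00196 + 0.10584 = 0.1078
By total probability over the outer partition,
P(F) = 0.7·0.22061 + 0.3·0.1078
      = 0.154427 + 0.03234 = 0.186767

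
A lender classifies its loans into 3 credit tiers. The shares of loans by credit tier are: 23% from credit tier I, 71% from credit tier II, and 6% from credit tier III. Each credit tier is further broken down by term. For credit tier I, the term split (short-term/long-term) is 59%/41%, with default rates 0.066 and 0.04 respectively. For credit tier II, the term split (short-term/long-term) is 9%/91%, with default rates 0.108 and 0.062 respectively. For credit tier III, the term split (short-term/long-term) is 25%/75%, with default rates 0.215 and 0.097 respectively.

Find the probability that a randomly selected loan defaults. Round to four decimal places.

0.0673

P(D|I) = 0.59·0.066 + 0.41·0.04 = 0.03894 + 0.0164 = 0.05534
P(D|II) = 0.09·0.108 + 0.91·0.062 = 0.00972 + 0.05642 = 0.06614
P(D|III) = 0.25·0.215 + 0.75·0.097 = 0.05375 + 0.07275 = 0.1265
By total probability over the outer partition,
P(D) = 0.23·0.05534 + 0.71·0.06614 + 0.06·0.1265
      = 0.0127282 + 0.0469594 + 0.00759 = 0.0672776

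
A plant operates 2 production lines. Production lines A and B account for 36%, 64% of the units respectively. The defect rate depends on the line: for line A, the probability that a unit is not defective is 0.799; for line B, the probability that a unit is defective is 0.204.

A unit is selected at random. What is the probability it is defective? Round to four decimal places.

0.2029

P(D|A) = 1 − 0.799 = 0.201.
P(D) = P(D|A)·P(A) + P(D|B)·P(B)
      = 0.201·0.36 + 0.204·0.64
      = 0.07236 + 0.13056 = 0.20292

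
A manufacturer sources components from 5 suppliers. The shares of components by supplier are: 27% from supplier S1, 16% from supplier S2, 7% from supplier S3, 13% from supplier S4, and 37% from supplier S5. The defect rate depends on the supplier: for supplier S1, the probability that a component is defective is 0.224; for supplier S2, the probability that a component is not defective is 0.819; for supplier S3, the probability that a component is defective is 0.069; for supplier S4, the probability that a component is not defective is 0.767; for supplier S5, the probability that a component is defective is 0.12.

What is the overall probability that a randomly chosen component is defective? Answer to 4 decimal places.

P(D|S2) = 1 − 0.819 = 0.181.
P(D|S4) = 1 − 0.767 = 0.233.
Summing over the partition,
P(D) = P(D|S1)·P(S1) + P(D|S2)·P(S2) + P(D|S3)·P(S3) + P(D|S4)·P(S4) + P(D|S5)·P(S5)
      = 0.224·0.27 + 0.181·0.16 + 0.069·0.07 + 0.233·0.13 + 0.12·0.37
      = 0.06048 + 0.02896 + 0.00483 + 0.03029 + 0.0444 = 0.16896

0.1690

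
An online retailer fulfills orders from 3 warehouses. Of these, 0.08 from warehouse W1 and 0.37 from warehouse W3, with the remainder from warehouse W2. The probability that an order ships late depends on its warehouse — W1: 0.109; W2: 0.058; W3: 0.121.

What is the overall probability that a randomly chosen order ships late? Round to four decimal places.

P(L) ≈ 0.0854

P(W2) = 1 − (0.08 + 0.37) = 0.55.
P(L) = P(L|W1)·P(W1) + P(L|W2)·P(W2) + P(L|W3)·P(W3)
      = 0.109·0.08 + 0.058·0.55 + 0.121·0.37
      = 0.00872 + 0.0319 + 0.04477 = 0.08539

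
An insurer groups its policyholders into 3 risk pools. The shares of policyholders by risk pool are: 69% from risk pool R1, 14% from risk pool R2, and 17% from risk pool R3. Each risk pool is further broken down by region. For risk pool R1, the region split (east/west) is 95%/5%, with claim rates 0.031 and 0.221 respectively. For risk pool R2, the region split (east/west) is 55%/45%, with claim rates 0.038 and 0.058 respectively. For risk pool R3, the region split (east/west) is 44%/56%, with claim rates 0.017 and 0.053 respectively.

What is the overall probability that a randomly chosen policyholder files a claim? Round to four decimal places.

P(C) ≈ 0.0408

P(C|R1) = 0.95·0.031 + 0.05·0.221 = 0.02945 + 0.01105 = 0.0405
P(C|R2) = 0.55·0.038 + 0.45·0.058 = 0.0209 + 0.0261 = 0.047
P(C|R3) = 0.44·0.017 + 0.56·0.053 = 0.00748 + 0.02968 = 0.03716
By total probability over the outer partition,
P(C) = 0.69·0.0405 + 0.14·0.047 + 0.17·0.03716
      = 0.027945 + 0.00658 + 0.0063172 = 0.0408422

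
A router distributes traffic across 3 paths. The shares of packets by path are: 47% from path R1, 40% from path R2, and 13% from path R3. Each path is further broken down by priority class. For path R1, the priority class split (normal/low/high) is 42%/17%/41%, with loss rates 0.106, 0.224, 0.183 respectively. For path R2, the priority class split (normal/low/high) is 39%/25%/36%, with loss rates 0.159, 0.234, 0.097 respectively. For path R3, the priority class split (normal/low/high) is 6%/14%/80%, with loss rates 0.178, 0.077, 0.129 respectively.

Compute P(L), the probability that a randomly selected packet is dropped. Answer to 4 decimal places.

P(L|R1) = 0.42·0.106 + 0.17·0.224 + 0.41·0.183 = 0.04452 + 0.03808 + 0.07503 = 0.15763
P(L|R2) = 0.39·0.159 + 0.25·0.234 + 0.36·0.097 = 0.06201 + 0.0585 + 0.03492 = 0.15543
P(L|R3) = 0.06·0.178 + 0.14·0.077 + 0.8·0.129 = 0.01068 + 0.01078 + 0.1032 = 0.12466
By total probability over the outer partition,
P(L) = 0.47·0.15763 + 0.4·0.15543 + 0.13·0.12466
      = 0.0740861 + 0.062172 + 0.0162058 = 0.1524639

0.1525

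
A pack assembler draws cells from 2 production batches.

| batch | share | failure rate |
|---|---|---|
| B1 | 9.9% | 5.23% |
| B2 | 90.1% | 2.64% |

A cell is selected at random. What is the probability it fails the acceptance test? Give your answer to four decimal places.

P(F) = P(F|B1)·P(B1) + P(F|B2)·P(B2)
      = 0.0523·0.099 + 0.0264·0.901
      = 0.0051777 + 0.0237864 = 0.0289641

P(F) ≈ 0.0290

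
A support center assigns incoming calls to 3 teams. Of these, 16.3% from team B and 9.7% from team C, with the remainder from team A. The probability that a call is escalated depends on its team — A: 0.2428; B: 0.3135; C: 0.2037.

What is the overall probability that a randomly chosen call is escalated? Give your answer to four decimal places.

0.2505

P(A) = 1 − (0.163 + 0.097) = 0.74.
Using total probability over the partition,
P(E) = P(E|A)·P(A) + P(E|B)·P(B) + P(E|C)·P(C)
      = 0.2428·0.74 + 0.3135·0.163 + 0.2037·0.097
      = 0.179672 + 0.0511005 + 0.0197589 = 0.2505314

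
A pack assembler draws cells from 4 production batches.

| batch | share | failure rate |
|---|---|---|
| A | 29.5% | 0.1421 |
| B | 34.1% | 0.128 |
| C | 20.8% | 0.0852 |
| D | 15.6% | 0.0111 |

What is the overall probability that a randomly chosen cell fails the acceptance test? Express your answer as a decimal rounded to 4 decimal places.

P(F) = P(F|A)·P(A) + P(F|B)·P(B) + P(F|C)·P(C) + P(F|D)·P(D)
      = 0.1421·0.295 + 0.128·0.341 + 0.0852·0.208 + 0.0111·0.156
      = 0.0419195 + 0.043648 + 0.0177216 + 0.0017316 = 0.1050207

0.1050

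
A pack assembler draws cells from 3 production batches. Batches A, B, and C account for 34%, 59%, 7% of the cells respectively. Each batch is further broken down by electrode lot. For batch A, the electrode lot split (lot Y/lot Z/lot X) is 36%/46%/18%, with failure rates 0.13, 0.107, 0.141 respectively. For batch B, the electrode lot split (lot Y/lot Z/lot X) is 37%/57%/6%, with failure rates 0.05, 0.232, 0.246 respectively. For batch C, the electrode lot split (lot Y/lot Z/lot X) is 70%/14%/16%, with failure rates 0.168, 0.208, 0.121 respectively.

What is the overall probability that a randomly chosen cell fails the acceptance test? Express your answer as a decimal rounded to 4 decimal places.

0.1505

P(F|A) = 0.36·0.13 + 0.46·0.107 + 0.18·0.141 = 0.0468 + 0.04922 + 0.02538 = 0.1214
P(F|B) = 0.37·0.05 + 0.57·0.232 + 0.06·0.246 = 0.0185 + 0.13224 + 0.01476 = 0.1655
P(F|C) = 0.7·0.168 + 0.14·0.208 + 0.16·0.121 = 0.1176 + 0.02912 + 0.01936 = 0.16608
Then overall,
P(F) = 0.34·0.1214 + 0.59·0.1655 + 0.07·0.16608
      = 0.041276 + 0.097645 + 0.0116256 = 0.1505466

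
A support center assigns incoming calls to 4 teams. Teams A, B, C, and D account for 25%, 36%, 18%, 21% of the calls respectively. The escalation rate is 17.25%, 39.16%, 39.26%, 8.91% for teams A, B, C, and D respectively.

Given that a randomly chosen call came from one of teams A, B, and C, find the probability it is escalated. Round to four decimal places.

0.3225

Let S = {A, B, C}.
P(S) = 0.25 + 0.36 + 0.18 = 0.79.
P(E ∩ S) = 0.1725·0.25 + 0.3916·0.36 + 0.3926·0.18 = 0.043125 + 0.140976 + 0.070668 = 0.254769.
P(E | S) = 0.254769 / 0.79 = 0.322492…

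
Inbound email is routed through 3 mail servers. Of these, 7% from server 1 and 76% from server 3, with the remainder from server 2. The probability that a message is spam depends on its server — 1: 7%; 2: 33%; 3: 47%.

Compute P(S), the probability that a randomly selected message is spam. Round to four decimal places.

0.4182

P(2) = 1 − (0.07 + 0.76) = 0.17.
P(S) = P(S|1)·P(1) + P(S|2)·P(2) + P(S|3)·P(3)
      = 0.07·0.07 + 0.33·0.17 + 0.47·0.76
      = 0.0049 + 0.0561 + 0.3572 = 0.4182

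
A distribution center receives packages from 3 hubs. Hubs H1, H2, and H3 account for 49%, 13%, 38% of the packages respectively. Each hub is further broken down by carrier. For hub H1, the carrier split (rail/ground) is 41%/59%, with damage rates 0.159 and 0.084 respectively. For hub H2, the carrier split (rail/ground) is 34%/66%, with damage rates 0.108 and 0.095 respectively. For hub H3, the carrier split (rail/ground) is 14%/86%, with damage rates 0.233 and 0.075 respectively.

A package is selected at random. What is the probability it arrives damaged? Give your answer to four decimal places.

0.1061

P(D|H1) = 0.41·0.159 + 0.59·0.084 = 0.06519 + 0.04956 = 0.11475
P(D|H2) = 0.34·0.108 + 0.66·0.095 = 0.03672 + 0.0627 = 0.09942
P(D|H3) = 0.14·0.233 + 0.86·0.075 = 0.03262 + 0.0645 = 0.09712
By total probability over the outer partition,
P(D) = 0.49·0.11475 + 0.13·0.09942 + 0.38·0.09712
      = 0.0562275 + 0.0129246 + 0.0369056 = 0.1060577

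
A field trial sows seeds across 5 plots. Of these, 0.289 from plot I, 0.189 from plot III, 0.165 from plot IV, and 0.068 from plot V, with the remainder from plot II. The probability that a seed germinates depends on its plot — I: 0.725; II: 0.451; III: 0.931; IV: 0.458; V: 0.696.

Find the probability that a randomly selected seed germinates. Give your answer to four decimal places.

P(G) ≈ 0.6387

P(II) = 1 − (0.289 + 0.189 + 0.165 + 0.068) = 0.289.
P(G) = P(G|I)·P(I) + P(G|II)·P(II) + P(G|III)·P(III) + P(G|IV)·P(IV) + P(G|V)·P(V)
      = 0.725·0.289 + 0.451·0.289 + 0.931·0.189 + 0.458·0.165 + 0.696·0.068
      = 0.209525 + 0.130339 + 0.175959 + 0.07557 + 0.047328 = 0.638721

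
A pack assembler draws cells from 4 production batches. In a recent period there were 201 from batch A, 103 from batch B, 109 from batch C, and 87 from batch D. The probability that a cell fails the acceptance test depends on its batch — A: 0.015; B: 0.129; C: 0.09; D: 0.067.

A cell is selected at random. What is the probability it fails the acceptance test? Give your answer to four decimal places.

Total: 201 + 103 + 109 + 87 = 500.
P(A) = 201/500 = 0.402. P(B) = 103/500 = 0.206. P(C) = 109/500 = 0.218. P(D) = 87/500 = 0.174.
Using total probability over the partition,
P(F) = P(F|A)·P(A) + P(F|B)·P(B) + P(F|C)·P(C) + P(F|D)·P(D)
      = 0.015·0.402 + 0.129·0.206 + 0.09·0.218 + 0.067·0.174
      = 0.00603 + 0.026574 + 0.01962 + 0.011658 = 0.063882

0.0639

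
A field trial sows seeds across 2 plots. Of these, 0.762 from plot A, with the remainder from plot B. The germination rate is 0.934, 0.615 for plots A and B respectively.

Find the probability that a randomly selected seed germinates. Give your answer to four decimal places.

P(B) = 1 − (0.762) = 0.238.
P(G) = P(G|A)·P(A) + P(G|B)·P(B)
      = 0.934·0.762 + 0.615·0.238
      = 0.711708 + 0.14637 = 0.858078

0.8581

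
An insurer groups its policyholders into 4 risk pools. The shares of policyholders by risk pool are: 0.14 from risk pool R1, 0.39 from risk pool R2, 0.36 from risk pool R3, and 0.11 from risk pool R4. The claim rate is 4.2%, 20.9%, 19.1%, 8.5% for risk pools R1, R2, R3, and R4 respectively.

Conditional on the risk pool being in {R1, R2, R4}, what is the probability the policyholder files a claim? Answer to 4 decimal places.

Let S = {R1, R2, R4}.
P(S) = 0.14 + 0.39 + 0.11 = 0.64.
P(C ∩ S) = 0.042·0.14 + 0.209·0.39 + 0.085·0.11 = 0.00588 + 0.08151 + 0.00935 = 0.09674.
P(C | S) = 0.09674 / 0.64 = 0.151156…

P(C|S) ≈ 0.1512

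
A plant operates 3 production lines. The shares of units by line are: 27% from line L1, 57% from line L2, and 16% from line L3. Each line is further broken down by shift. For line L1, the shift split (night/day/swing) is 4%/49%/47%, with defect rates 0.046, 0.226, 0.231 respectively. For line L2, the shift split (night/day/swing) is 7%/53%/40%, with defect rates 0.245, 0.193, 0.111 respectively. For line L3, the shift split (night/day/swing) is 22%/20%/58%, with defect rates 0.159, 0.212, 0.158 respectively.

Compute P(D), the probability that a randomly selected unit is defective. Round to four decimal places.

0.1801

P(D|L1) = 0.04·0.046 + 0.49·0.226 + 0.47·0.231 = 0.00184 + 0.11074 + 0.10857 = 0.22115
P(D|L2) = 0.07·0.245 + 0.53·0.193 + 0.4·0.111 = 0.01715 + 0.10229 + 0.0444 = 0.16384
P(D|L3) = 0.22·0.159 + 0.2·0.212 + 0.58·0.158 = 0.03498 + 0.0424 + 0.09164 = 0.16902
By total probability over the outer partition,
P(D) = 0.27·0.22115 + 0.57·0.16384 + 0.16·0.16902
      = 0.0597105 + 0.0933888 + 0.0270432 = 0.1801425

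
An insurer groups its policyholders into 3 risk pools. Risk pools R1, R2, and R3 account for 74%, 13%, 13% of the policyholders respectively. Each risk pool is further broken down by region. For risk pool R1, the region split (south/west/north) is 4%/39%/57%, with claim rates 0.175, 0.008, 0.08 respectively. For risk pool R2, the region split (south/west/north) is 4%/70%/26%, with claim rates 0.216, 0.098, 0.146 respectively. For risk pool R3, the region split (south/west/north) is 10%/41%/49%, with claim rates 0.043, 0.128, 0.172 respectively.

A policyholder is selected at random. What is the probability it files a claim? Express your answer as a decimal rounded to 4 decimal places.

P(C|R1) = 0.04·0.175 + 0.39·0.008 + 0.57·0.08 = 0.007 + 0.00312 + 0.0456 = 0.05572
P(C|R2) = 0.04·0.216 + 0.7·0.098 + 0.26·0.146 = 0.00864 + 0.0686 + 0.03796 = 0.1152
P(C|R3) = 0.1·0.043 + 0.41·0.128 + 0.49·0.172 = 0.0043 + 0.05248 + 0.08428 = 0.14106
By total probability over the outer partition,
P(C) = 0.74·0.05572 + 0.13·0.1152 + 0.13·0.14106
      = 0.0412328 + 0.014976 + 0.0183378 = 0.0745466

P(C) ≈ 0.0745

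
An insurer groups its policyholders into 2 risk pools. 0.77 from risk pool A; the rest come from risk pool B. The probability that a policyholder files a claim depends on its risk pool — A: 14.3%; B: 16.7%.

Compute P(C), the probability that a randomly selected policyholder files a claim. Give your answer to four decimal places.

P(C) ≈ 0.1485

P(B) = 1 − (0.77) = 0.23.
P(C) = P(C|A)·P(A) + P(C|B)·P(B)
      = 0.143·0.77 + 0.167·0.23
      = 0.11011 + 0.03841 = 0.14852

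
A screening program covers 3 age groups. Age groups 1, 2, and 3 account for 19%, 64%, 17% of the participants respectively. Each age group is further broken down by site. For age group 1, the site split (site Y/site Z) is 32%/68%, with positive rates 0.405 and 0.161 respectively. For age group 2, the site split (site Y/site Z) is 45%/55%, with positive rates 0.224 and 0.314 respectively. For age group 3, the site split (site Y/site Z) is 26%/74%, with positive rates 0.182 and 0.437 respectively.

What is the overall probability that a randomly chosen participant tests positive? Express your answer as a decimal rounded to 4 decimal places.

0.2835

P(T|1) = 0.32·0.405 + 0.68·0.161 = 0.1296 + 0.10948 = 0.23908
P(T|2) = 0.45·0.224 + 0.55·0.314 = 0.1008 + 0.1727 = 0.2735
P(T|3) = 0.26·0.182 + 0.74·0.437 = 0.04732 + 0.32338 = 0.3707
By total probability over the outer partition,
P(T) = 0.19·0.23908 + 0.64·0.2735 + 0.17·0.3707
      = 0.0454252 + 0.17504 + 0.063019 = 0.2834842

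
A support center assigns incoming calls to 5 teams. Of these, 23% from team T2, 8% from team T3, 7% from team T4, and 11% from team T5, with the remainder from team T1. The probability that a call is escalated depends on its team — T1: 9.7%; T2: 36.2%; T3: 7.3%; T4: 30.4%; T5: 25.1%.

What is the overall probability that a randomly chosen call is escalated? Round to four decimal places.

P(E) ≈ 0.1875

P(T1) = 1 − (0.23 + 0.08 + 0.07 + 0.11) = 0.51.
By the law of total probability,
P(E) = P(E|T1)·P(T1) + P(E|T2)·P(T2) + P(E|T3)·P(T3) + P(E|T4)·P(T4) + P(E|T5)·P(T5)
      = 0.097·0.51 + 0.362·0.23 + 0.073·0.08 + 0.304·0.07 + 0.251·0.11
      = 0.04947 + 0.08326 + 0.00584 + 0.02128 + 0.02761 = 0.18746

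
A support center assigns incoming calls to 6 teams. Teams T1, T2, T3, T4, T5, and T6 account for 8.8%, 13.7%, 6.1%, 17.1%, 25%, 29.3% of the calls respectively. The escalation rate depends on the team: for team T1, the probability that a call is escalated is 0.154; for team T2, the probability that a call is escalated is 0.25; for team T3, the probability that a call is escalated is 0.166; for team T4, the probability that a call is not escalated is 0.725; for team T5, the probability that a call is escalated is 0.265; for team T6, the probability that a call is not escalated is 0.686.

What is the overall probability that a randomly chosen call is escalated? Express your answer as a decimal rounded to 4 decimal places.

P(E) ≈ 0.2632

P(E|T4) = 1 − 0.725 = 0.275.
P(E|T6) = 1 − 0.686 = 0.314.
By the law of total probability,
P(E) = P(E|T1)·P(T1) + P(E|T2)·P(T2) + P(E|T3)·P(T3) + P(E|T4)·P(T4) + P(E|T5)·P(T5) + P(E|T6)·P(T6)
      = 0.154·0.088 + 0.25·0.137 + 0.166·0.061 + 0.275·0.171 + 0.265·0.25 + 0.314·0.293
      = 0.013552 + 0.03425 + 0.010126 + 0.047025 + 0.06625 + 0.092002 = 0.263205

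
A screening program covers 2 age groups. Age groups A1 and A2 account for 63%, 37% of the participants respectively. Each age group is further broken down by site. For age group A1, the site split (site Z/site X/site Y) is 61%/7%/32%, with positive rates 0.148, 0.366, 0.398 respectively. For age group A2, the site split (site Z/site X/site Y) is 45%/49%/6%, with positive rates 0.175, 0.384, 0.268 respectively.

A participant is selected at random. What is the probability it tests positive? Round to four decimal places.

P(T|A1) = 0.61·0.148 + 0.07·0.366 + 0.32·0.398 = 0.09028 + 0.02562 + 0.12736 = 0.24326
P(T|A2) = 0.45·0.175 + 0.49·0.384 + 0.06·0.268 = 0.07875 + 0.18816 + 0.01608 = 0.28299
By total probability over the outer partition,
P(T) = 0.63·0.24326 + 0.37·0.28299
      = 0.1532538 + 0.1047063 = 0.2579601

P(T) ≈ 0.2580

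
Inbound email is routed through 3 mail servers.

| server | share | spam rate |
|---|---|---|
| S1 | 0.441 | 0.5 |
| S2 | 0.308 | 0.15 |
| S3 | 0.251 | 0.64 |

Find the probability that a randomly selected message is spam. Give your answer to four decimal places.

By the law of total probability,
P(S) = P(S|S1)·P(S1) + P(S|S2)·P(S2) + P(S|S3)·P(S3)
      = 0.5·0.441 + 0.15·0.308 + 0.64·0.251
      = 0.2205 + 0.0462 + 0.16064 = 0.42734

0.4273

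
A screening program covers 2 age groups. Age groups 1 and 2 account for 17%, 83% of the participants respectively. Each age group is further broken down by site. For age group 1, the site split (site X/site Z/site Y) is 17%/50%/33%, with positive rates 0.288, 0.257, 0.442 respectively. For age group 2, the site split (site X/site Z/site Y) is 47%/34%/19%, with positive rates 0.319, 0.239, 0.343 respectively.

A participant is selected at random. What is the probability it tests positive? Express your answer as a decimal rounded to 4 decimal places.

P(T|1) = 0.17·0.288 + 0.5·0.257 + 0.33·0.442 = 0.04896 + 0.1285 + 0.14586 = 0.32332
P(T|2) = 0.47·0.319 + 0.34·0.239 + 0.19·0.343 = 0.14993 + 0.08126 + 0.06517 = 0.29636
Then overall,
P(T) = 0.17·0.32332 + 0.83·0.29636
      = 0.0549644 + 0.2459788 = 0.3009432

P(T) ≈ 0.3009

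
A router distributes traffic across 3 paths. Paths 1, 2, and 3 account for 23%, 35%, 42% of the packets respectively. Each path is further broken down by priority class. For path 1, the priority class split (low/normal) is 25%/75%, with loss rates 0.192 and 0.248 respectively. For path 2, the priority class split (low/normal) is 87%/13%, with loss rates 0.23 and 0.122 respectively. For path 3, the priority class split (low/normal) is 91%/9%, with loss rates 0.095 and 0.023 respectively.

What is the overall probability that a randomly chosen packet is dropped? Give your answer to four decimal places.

P(L) ≈ 0.1666

P(L|1) = 0.25·0.192 + 0.75·0.248 = 0.048 + 0.186 = 0.234
P(L|2) = 0.87·0.23 + 0.13·0.122 = 0.2001 + 0.01586 = 0.21596
P(L|3) = 0.91·0.095 + 0.09·0.023 = 0.08645 + 0.00207 = 0.08852
Then overall,
P(L) = 0.23·0.234 + 0.35·0.21596 + 0.42·0.08852
      = 0.05382 + 0.075586 + 0.0371784 = 0.1665844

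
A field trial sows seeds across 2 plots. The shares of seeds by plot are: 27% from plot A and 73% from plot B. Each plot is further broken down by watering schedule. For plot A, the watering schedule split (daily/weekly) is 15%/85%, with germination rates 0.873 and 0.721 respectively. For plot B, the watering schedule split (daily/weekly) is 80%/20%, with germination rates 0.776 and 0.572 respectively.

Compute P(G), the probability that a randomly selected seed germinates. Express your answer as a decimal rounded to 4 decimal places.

P(G|A) = 0.15·0.873 + 0.85·0.721 = 0.13095 + 0.61285 = 0.7438
P(G|B) = 0.8·0.776 + 0.2·0.572 = 0.6208 + 0.1144 = 0.7352
Then overall,
P(G) = 0.27·0.7438 + 0.73·0.7352
      = 0.200826 + 0.536696 = 0.737522

P(G) ≈ 0.7375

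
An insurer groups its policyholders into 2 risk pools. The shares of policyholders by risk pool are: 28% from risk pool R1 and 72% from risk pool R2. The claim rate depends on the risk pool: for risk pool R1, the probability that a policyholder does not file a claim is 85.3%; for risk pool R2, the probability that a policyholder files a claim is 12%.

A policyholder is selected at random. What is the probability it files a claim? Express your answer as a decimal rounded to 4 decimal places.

0.1276

P(C|R1) = 1 − 0.853 = 0.147.
P(C) = P(C|R1)·P(R1) + P(C|R2)·P(R2)
      = 0.147·0.28 + 0.12·0.72
      = 0.04116 + 0.0864 = 0.12756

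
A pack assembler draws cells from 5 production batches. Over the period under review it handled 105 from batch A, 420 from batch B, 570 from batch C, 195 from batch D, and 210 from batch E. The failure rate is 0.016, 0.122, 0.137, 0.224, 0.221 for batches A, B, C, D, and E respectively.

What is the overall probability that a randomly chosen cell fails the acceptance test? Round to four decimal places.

0.1474

Total: 105 + 420 + 570 + 195 + 210 = 1500.
P(A) = 105/1500 = 0.07. P(B) = 420/1500 = 0.28. P(C) = 570/1500 = 0.38. P(D) = 195/1500 = 0.13. P(E) = 210/1500 = 0.14.
P(F) = P(F|A)·P(A) + P(F|B)·P(B) + P(F|C)·P(C) + P(F|D)·P(D) + P(F|E)·P(E)
      = 0.016·0.07 + 0.122·0.28 + 0.137·0.38 + 0.224·0.13 + 0.221·0.14
      = 0.00112 + 0.03416 + 0.05206 + 0.02912 + 0.03094 = 0.1474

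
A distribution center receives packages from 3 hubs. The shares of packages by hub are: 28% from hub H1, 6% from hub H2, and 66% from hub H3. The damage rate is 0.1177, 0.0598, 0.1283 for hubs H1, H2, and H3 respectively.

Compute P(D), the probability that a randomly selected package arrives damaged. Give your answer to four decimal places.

P(D) ≈ 0.1212

By the law of total probability,
P(D) = P(D|H1)·P(H1) + P(D|H2)·P(H2) + P(D|H3)·P(H3)
      = 0.1177·0.28 + 0.0598·0.06 + 0.1283·0.66
      = 0.032956 + 0.003588 + 0.084678 = 0.121222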